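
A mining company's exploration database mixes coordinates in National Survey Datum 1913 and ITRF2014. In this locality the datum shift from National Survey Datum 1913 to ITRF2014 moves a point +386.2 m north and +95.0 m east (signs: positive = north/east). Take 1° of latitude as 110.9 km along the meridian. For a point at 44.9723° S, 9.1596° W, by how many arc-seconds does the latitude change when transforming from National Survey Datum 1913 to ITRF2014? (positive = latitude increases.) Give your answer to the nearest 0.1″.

1° of latitude = 110.9 km, so Δφ = 386.2 / 110900 = 0.0034824° = 12.537″.

Δφ = 12.5″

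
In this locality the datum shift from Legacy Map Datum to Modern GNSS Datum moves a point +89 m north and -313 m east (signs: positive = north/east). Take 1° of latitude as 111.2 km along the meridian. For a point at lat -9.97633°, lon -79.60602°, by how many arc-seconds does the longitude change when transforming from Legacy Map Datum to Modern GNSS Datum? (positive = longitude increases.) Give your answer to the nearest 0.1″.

Δλ = -10.3″

At latitude -9.97633°, cos φ = 0.984879.
1° of longitude at this latitude = 111.2 × cos φ = 109.52 km, so Δλ = -313.0 / 109518.6 = -0.0028580° = -10.289″.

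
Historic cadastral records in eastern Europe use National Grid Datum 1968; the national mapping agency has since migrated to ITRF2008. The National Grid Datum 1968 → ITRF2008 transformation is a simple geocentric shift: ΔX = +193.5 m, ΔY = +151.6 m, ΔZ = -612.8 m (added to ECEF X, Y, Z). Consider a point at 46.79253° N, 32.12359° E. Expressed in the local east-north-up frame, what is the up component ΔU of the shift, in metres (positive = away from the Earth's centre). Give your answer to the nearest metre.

At φ = 46.79253°, λ = 32.12359°: sin φ = 0.728879, cos φ = 0.684642, sin λ = 0.531747, cos λ = 0.846903.
ΔU = cos φ cos λ·ΔX + cos φ sin λ·ΔY + sin φ·ΔZ = (0.684642)(0.846903)(193.5) + (0.684642)(0.531747)(151.6) + (0.728879)(-612.8) = -279.27 m.

ΔU = -279 m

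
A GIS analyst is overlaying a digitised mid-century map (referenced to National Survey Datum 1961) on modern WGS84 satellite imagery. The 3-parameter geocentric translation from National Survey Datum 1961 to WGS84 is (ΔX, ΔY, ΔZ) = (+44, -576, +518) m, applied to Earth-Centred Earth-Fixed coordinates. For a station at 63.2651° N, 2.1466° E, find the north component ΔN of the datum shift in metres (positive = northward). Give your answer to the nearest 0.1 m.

At φ = 63.2651°, λ = 2.1466°: sin φ = 0.893098, cos φ = 0.449863, sin λ = 0.037456, cos λ = 0.999298.
ΔN = −sin φ cos λ·ΔX − sin φ sin λ·ΔY + cos φ·ΔZ = −(0.893098)(0.999298)(44) − (0.893098)(0.037456)(-576) + (0.449863)(518) = 213.03 m.

ΔN = 213.0 m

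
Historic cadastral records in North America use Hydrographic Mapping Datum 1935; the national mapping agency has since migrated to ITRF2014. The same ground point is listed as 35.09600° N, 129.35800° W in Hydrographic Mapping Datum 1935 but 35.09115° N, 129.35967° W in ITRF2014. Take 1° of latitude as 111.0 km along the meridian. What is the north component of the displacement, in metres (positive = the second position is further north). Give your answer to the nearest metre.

Δφ = 35.09115° − 35.09600° = -0.00485°; Δλ = -129.35967° − -129.35800° = -0.00167°.
ΔN = Δφ × 111000 = -538.3 m; ΔE = Δλ × 111000 × cos(35.09600°) = -0.00167 × 111000 × 0.818190 = -151.7 m.

ΔN = -538 m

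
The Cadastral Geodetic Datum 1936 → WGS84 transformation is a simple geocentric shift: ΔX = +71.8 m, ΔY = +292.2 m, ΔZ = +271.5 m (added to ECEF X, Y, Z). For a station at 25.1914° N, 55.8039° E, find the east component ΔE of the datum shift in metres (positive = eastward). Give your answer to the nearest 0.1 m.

The local east axis at (φ, λ) is (−sin λ, cos λ, 0), so ΔE = −sin(55.8039°)·71.8 + cos(55.8039°)·292.2 = 104.84 m.

ΔE = 104.8 m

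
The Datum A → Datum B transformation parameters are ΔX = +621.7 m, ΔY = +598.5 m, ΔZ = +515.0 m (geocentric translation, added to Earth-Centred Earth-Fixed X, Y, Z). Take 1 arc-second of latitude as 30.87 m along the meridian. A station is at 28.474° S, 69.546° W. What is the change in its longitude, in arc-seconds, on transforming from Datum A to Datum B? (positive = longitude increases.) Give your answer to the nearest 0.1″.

sin φ = -0.476760, cos φ = 0.879034, sin λ = -0.936953, cos λ = 0.349455.
East component: ΔE = −sin λ·ΔX + cos λ·ΔY = −(-0.936953)(621.7) + (0.349455)(598.5) = 791.65 m.
1° of latitude spans 3600 × 30.87 = 111132 m; at latitude φ, 1° of longitude spans that × cos φ = 97688.8 m, so Δλ = 791.65 / 97688.8 × 3600 = 29.174″.

Δλ = 29.2″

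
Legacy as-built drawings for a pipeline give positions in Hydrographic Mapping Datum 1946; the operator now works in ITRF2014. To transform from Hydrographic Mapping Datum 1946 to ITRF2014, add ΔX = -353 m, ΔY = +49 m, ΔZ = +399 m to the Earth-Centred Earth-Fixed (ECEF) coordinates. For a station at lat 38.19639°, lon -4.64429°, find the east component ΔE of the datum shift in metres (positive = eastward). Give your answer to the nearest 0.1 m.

ΔE = 20.3 m

At φ = 38.19639°, λ = -4.64429°: sin φ = 0.618359, cos φ = 0.785896, sin λ = -0.080969, cos λ = 0.996717.
ΔE = −sin λ·ΔX + cos λ·ΔY = −(-0.080969)·(-353) + (0.996717)·(49) = 20.26 m.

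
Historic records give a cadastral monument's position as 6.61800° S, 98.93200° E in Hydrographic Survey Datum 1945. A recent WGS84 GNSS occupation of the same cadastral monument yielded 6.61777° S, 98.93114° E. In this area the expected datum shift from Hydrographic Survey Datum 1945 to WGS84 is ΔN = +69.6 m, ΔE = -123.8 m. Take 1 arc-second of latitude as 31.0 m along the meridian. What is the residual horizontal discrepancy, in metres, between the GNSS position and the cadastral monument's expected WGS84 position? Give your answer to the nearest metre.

Observed coordinate differences: Δφ = +0.00023°, Δλ = -0.00086°.
Converting to metres (1° lat = 111600 m, cos φ = 0.993337): observed ΔN = 25.7 m, observed ΔE = -95.3 m.
Subtracting the expected shift leaves a residual of 25.7 − (69.6) = -43.9 m north and -95.3 − (-123.8) = 28.5 m east.
Residual distance = √((-43.9)² + 28.5²) = 52.3 m.

52 m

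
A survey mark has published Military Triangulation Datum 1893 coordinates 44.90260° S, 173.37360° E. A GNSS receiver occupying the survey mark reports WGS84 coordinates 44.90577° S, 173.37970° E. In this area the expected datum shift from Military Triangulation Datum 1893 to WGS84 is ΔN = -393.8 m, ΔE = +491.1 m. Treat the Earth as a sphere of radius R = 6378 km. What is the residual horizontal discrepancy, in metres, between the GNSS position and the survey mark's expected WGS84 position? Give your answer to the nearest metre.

Observed coordinate differences: Δφ = -0.00317°, Δλ = +0.00610°.
Converting to metres (1° lat = 111317 m, cos φ = 0.708308): observed ΔN = -352.9 m, observed ΔE = 481.0 m.
Subtracting the expected shift leaves a residual of -352.9 − (-393.8) = 40.9 m north and 481.0 − (491.1) = -10.1 m east.
Residual distance = √(40.9² + (-10.1)²) = 42.2 m.

42 m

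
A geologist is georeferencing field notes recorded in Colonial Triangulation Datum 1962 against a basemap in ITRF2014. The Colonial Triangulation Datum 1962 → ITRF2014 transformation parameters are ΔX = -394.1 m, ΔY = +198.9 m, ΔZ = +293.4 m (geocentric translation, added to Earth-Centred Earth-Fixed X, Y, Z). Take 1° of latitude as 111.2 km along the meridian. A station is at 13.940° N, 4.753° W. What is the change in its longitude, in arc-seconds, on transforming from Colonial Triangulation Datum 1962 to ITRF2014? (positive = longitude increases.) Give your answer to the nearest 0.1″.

sin φ = 0.240906, cos φ = 0.970549, sin λ = -0.082860, cos λ = 0.996561.
East component: ΔE = −sin λ·ΔX + cos λ·ΔY = −(-0.082860)(-394.1) + (0.996561)(198.9) = 165.56 m.
1° of latitude spans 111200 m; at latitude φ, 1° of longitude spans that × cos φ = 107925.0 m, so Δλ = 165.56 / 107925.0 × 3600 = 5.523″.

Δλ = 5.5″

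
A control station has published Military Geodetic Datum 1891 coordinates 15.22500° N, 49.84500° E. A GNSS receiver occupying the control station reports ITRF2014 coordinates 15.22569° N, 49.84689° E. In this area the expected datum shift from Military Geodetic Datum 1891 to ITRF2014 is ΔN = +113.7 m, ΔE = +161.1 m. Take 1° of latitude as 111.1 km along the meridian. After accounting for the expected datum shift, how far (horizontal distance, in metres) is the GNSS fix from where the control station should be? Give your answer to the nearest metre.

56 m

Observed coordinate differences: Δφ = +0.00069°, Δλ = +0.00189°.
Converting to metres (1° lat = 111100 m, cos φ = 0.964902): observed ΔN = 76.7 m, observed ΔE = 202.6 m.
Subtracting the expected shift leaves a residual of 76.7 − (113.7) = -37.0 m north and 202.6 − (161.1) = 41.5 m east.
Residual distance = √((-37.0)² + 41.5²) = 55.6 m.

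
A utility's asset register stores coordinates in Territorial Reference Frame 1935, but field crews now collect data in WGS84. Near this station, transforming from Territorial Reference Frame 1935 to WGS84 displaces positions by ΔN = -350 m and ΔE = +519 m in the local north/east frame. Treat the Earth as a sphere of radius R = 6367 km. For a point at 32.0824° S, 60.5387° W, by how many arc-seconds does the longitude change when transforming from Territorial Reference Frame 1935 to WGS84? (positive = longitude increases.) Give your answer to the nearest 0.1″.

Δλ = 19.8″

At latitude -32.0824°, cos φ = 0.847285.
One radian of longitude at latitude φ spans R cos φ, so Δλ = ΔE / (R cos φ) = 519.0 / (6367000 × 0.847285) = 9.6206e-05 rad = 19.844″.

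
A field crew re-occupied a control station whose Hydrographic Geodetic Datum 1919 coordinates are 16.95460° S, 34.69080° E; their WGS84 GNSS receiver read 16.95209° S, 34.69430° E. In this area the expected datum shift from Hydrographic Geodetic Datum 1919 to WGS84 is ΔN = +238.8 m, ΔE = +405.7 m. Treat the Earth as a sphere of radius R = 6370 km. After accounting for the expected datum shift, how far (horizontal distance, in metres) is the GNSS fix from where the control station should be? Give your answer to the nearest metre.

Observed coordinate differences: Δφ = +0.00251°, Δλ = +0.00350°.
Converting to metres (1° lat = 111177 m, cos φ = 0.956536): observed ΔN = 279.1 m, observed ΔE = 372.2 m.
Subtracting the expected shift leaves a residual of 279.1 − (238.8) = 40.3 m north and 372.2 − (405.7) = -33.5 m east.
Residual distance = √(40.3² + (-33.5)²) = 52.4 m.

52 m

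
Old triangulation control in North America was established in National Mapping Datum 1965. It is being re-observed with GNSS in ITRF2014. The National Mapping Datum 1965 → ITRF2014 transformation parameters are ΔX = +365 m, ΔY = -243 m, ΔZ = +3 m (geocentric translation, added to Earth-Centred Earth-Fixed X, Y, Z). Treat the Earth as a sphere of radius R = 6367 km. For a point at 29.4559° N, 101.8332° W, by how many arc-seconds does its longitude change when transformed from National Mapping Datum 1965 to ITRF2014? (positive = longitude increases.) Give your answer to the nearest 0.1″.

Δλ = 15.1″

sin φ = 0.491754, cos φ = 0.870734, sin λ = -0.978749, cos λ = -0.205063.
East component: ΔE = −sin λ·ΔX + cos λ·ΔY = −(-0.978749)(365) + (-0.205063)(-243) = 407.07 m.
1° of latitude spans πR/180 = 111125 m; at latitude φ, 1° of longitude spans that × cos φ = 96760.5 m, so Δλ = 407.07 / 96760.5 × 3600 = 15.145″.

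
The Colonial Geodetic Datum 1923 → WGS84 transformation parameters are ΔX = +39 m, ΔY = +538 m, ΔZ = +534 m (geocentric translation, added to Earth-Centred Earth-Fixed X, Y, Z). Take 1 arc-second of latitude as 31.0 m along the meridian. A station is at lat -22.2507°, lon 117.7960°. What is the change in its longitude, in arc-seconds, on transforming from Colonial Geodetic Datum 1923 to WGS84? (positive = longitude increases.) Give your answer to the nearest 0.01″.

sin φ = -0.378660, cos φ = 0.925536, sin λ = 0.884614, cos λ = -0.466325.
East component: ΔE = −sin λ·ΔX + cos λ·ΔY = −(0.884614)(39) + (-0.466325)(538) = -285.38 m.
1° of latitude spans 3600 × 31.00 = 111600 m; at latitude φ, 1° of longitude spans that × cos φ = 103289.8 m, so Δλ = -285.38 / 103289.8 × 3600 = -9.947″.

Δλ = -9.95″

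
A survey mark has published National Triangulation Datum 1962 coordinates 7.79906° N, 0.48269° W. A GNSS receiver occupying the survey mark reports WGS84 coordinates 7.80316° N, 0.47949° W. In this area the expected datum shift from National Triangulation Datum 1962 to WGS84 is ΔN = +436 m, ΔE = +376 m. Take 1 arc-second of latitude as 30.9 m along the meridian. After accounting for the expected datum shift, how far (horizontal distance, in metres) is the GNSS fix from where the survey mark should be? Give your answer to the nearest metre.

31 m

Observed coordinate differences: Δφ = +0.00410°, Δλ = +0.00320°.
Converting to metres (1° lat = 111240 m, cos φ = 0.990750): observed ΔN = 456.1 m, observed ΔE = 352.7 m.
Subtracting the expected shift leaves a residual of 456.1 − (436) = 20.1 m north and 352.7 − (376) = -23.3 m east.
Residual distance = √(20.1² + (-23.3)²) = 30.8 m.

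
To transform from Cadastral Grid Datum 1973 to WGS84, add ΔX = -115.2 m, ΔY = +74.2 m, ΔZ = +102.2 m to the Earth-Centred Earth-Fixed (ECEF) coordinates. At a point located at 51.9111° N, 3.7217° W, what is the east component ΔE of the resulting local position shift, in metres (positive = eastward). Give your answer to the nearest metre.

The local east axis at (φ, λ) is (−sin λ, cos λ, 0), so ΔE = −sin(-3.7217°)·(-115.2) + cos(-3.7217°)·74.2 = 66.57 m.

ΔE = 67 m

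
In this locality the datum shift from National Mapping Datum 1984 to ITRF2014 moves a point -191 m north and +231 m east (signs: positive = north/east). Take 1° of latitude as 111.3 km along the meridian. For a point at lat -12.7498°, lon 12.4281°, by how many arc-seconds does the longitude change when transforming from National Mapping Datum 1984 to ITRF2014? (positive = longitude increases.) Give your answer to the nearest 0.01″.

At latitude -12.7498°, cos φ = 0.975343.
1° of longitude at this latitude = 111.3 × cos φ = 108.56 km, so Δλ = 231.0 / 108555.7 = 0.0021279° = 7.661″.

Δλ = 7.66″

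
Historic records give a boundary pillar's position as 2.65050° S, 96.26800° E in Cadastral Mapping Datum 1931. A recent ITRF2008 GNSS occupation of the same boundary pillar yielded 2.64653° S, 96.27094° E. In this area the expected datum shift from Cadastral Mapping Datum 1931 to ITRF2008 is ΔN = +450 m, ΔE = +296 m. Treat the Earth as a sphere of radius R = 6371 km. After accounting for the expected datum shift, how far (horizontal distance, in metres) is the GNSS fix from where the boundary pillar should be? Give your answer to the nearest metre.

32 m

Observed coordinate differences: Δφ = +0.00397°, Δλ = +0.00294°.
Converting to metres (1° lat = 111195 m, cos φ = 0.998930): observed ΔN = 441.4 m, observed ΔE = 326.6 m.
Subtracting the expected shift leaves a residual of 441.4 − (450) = -8.6 m north and 326.6 − (296) = 30.6 m east.
Residual distance = √((-8.6)² + 30.6²) = 31.7 m.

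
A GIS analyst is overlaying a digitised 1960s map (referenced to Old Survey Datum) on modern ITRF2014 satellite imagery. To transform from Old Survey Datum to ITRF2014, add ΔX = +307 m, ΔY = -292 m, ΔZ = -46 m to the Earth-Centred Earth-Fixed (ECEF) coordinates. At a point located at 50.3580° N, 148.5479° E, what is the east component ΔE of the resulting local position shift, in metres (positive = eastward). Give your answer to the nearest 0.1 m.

The local east axis at (φ, λ) is (−sin λ, cos λ, 0), so ΔE = −sin(148.5479°)·307 + cos(148.5479°)·(-292) = 88.91 m.

ΔE = 88.9 m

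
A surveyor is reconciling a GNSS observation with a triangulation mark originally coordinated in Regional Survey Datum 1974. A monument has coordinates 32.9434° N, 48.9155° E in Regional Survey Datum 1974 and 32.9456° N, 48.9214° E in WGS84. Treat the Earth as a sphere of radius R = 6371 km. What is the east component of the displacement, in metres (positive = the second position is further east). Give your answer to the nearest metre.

Δφ = 32.9456° − 32.9434° = +0.0022°; Δλ = 48.9214° − 48.9155° = +0.0059°.
1° along a meridian = πR/180 = 111195 m.
ΔN = Δφ × 111195 = 244.6 m; ΔE = Δλ × 111195 × cos(32.9434°) = +0.0059 × 111195 × 0.839208 = 550.6 m.

ΔE = 551 m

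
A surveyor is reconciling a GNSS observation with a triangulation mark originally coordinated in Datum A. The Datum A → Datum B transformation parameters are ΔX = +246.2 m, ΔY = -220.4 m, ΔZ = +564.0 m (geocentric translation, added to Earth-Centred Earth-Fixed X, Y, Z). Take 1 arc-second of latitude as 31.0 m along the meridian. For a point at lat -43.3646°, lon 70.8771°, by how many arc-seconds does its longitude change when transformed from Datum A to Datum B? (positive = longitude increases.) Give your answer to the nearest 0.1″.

sin φ = -0.686638, cos φ = 0.726999, sin λ = 0.944818, cos λ = 0.327596.
East component: ΔE = −sin λ·ΔX + cos λ·ΔY = −(0.944818)(246.2) + (0.327596)(-220.4) = -304.82 m.
1° of latitude spans 3600 × 31.00 = 111600 m; at latitude φ, 1° of longitude spans that × cos φ = 81133.1 m, so Δλ = -304.82 / 81133.1 × 3600 = -13.525″.

Δλ = -13.5″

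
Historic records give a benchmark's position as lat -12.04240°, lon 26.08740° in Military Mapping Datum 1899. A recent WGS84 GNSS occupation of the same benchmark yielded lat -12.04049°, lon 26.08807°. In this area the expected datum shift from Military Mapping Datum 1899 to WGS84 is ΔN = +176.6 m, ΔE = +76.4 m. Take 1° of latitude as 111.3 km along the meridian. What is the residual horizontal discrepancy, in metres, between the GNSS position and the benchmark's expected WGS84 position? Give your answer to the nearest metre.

Observed coordinate differences: Δφ = +0.00191°, Δλ = +0.00067°.
Converting to metres (1° lat = 111300 m, cos φ = 0.977993): observed ΔN = 212.6 m, observed ΔE = 72.9 m.
Subtracting the expected shift leaves a residual of 212.6 − (176.6) = 36.0 m north and 72.9 − (76.4) = -3.5 m east.
Residual distance = √(36.0² + (-3.5)²) = 36.1 m.

36 m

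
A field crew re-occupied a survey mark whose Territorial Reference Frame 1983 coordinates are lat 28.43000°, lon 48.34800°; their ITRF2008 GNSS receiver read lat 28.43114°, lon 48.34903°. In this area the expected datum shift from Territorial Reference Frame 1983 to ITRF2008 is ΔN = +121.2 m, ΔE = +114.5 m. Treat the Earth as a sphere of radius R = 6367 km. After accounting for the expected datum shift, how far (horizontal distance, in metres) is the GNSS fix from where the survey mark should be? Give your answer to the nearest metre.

15 m

Observed coordinate differences: Δφ = +0.00114°, Δλ = +0.00103°.
Converting to metres (1° lat = 111125 m, cos φ = 0.879399): observed ΔN = 126.7 m, observed ΔE = 100.7 m.
Subtracting the expected shift leaves a residual of 126.7 − (121.2) = 5.5 m north and 100.7 − (114.5) = -13.8 m east.
Residual distance = √(5.5² + (-13.8)²) = 14.9 m.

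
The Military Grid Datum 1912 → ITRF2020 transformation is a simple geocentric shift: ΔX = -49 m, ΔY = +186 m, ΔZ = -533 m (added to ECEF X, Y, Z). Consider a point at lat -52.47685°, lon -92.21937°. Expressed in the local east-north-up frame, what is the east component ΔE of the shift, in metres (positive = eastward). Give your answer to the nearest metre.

The local east axis at (φ, λ) is (−sin λ, cos λ, 0), so ΔE = −sin(-92.21937°)·(-49) + cos(-92.21937°)·186 = -56.17 m.

ΔE = -56 m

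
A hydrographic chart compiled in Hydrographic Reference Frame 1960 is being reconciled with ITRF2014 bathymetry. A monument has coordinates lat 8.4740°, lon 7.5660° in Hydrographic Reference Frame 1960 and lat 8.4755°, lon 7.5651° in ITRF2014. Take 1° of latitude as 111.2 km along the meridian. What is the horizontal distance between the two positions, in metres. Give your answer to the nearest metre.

Δφ = 8.4755° − 8.4740° = +0.0015°; Δλ = 7.5651° − 7.5660° = -0.0009°.
ΔN = Δφ × 111200 = 166.8 m; ΔE = Δλ × 111200 × cos(8.4740°) = -0.0009 × 111200 × 0.989083 = -99.0 m.
Distance = √(ΔE² + ΔN²) = √((-99.0)² + 166.8²) = 194.0 m.

194 m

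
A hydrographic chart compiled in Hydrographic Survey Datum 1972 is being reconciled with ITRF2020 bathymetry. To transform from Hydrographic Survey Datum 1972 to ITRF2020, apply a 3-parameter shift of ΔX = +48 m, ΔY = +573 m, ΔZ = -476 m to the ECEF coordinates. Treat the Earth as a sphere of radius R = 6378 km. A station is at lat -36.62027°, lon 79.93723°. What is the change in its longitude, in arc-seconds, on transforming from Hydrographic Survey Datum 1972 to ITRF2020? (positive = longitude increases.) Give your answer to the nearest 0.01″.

sin φ = -0.596509, cos φ = 0.802606, sin λ = 0.984617, cos λ = 0.174727.
East component: ΔE = −sin λ·ΔX + cos λ·ΔY = −(0.984617)(48) + (0.174727)(573) = 52.86 m.
1° of latitude spans πR/180 = 111317 m; at latitude φ, 1° of longitude spans that × cos φ = 89343.8 m, so Δλ = 52.86 / 89343.8 × 3600 = 2.130″.

Δλ = 2.13″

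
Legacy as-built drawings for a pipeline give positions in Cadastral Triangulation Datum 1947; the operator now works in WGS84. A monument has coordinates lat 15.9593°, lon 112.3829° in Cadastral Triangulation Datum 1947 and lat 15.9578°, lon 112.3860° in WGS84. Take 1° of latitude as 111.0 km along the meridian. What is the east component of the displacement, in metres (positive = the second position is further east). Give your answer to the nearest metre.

Δφ = 15.9578° − 15.9593° = -0.0015°; Δλ = 112.3860° − 112.3829° = +0.0031°.
ΔN = Δφ × 111000 = -166.5 m; ΔE = Δλ × 111000 × cos(15.9593°) = +0.0031 × 111000 × 0.961457 = 330.8 m.

ΔE = 331 m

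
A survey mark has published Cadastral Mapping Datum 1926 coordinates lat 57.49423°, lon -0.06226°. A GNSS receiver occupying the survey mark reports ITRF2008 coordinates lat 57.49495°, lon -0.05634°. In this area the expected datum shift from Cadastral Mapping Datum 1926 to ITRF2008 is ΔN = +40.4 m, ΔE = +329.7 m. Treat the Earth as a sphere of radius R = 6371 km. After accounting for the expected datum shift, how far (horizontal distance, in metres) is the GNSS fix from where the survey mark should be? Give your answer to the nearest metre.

46 m

Observed coordinate differences: Δφ = +0.00072°, Δλ = +0.00592°.
Converting to metres (1° lat = 111195 m, cos φ = 0.537385): observed ΔN = 80.1 m, observed ΔE = 353.7 m.
Subtracting the expected shift leaves a residual of 80.1 − (40.4) = 39.7 m north and 353.7 − (329.7) = 24.0 m east.
Residual distance = √(39.7² + 24.0²) = 46.4 m.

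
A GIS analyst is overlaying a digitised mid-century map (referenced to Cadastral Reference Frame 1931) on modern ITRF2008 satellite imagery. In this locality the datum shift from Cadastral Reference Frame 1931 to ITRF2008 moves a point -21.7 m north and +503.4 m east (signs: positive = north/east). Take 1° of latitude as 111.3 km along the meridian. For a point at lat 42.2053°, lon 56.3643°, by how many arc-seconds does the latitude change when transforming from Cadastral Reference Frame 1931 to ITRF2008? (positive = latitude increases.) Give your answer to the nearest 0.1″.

Δφ = -0.7″

1° of latitude = 111.3 km, so Δφ = -21.7 / 111300 = -0.0001950° = -0.702″.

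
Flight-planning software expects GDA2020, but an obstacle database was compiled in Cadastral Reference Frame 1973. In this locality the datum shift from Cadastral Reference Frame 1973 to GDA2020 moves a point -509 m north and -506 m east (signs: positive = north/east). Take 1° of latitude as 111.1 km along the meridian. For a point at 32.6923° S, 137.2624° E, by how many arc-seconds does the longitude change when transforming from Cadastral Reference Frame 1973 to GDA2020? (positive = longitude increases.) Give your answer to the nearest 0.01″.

Δλ = -19.48″

At latitude -32.6923°, cos φ = 0.841583.
1° of longitude at this latitude = 111.1 × cos φ = 93.50 km, so Δλ = -506.0 / 93499.9 = -0.0054118° = -19.482″.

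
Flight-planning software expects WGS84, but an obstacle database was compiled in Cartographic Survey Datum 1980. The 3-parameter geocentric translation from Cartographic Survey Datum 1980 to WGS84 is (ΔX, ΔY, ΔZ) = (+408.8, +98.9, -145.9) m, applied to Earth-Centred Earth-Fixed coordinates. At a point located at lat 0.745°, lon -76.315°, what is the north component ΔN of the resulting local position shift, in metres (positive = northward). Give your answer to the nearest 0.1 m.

The local north axis is (−sin φ cos λ, −sin φ sin λ, cos φ), giving ΔN = -1.258 + 1.249 − 145.888 = -145.90 m.

ΔN = -145.9 m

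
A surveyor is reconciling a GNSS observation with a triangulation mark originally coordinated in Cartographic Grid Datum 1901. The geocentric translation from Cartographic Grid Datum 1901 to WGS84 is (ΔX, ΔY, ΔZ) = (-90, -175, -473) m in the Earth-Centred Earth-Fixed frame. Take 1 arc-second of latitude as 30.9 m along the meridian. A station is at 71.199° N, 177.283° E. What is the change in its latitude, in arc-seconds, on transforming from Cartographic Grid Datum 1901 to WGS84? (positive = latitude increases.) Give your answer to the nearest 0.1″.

sin φ = 0.946644, cos φ = 0.322282, sin λ = 0.047403, cos λ = -0.998876.
North component: ΔN = −sin φ cos λ·ΔX − sin φ sin λ·ΔY + cos φ·ΔZ = −(0.946644)(-0.998876)(-90) − (0.946644)(0.047403)(-175) + (0.322282)(-473) = -229.69 m.
1° of latitude spans 3600 × 30.90 = 111240 m, so Δφ = -229.69 / 111240 × 3600 = -7.433″.

Δφ = -7.4″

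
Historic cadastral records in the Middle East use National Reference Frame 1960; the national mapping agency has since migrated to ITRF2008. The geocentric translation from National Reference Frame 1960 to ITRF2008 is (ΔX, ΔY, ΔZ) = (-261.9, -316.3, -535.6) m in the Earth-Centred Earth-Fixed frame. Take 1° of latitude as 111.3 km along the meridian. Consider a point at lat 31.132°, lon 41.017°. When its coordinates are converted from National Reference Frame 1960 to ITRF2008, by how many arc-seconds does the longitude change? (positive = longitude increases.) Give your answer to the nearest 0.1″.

sin φ = 0.517011, cos φ = 0.855978, sin λ = 0.656283, cos λ = 0.754515.
East component: ΔE = −sin λ·ΔX + cos λ·ΔY = −(0.656283)(-261.9) + (0.754515)(-316.3) = -66.77 m.
1° of latitude spans 111300 m; at latitude φ, 1° of longitude spans that × cos φ = 95270.4 m, so Δλ = -66.77 / 95270.4 × 3600 = -2.523″.

Δλ = -2.5″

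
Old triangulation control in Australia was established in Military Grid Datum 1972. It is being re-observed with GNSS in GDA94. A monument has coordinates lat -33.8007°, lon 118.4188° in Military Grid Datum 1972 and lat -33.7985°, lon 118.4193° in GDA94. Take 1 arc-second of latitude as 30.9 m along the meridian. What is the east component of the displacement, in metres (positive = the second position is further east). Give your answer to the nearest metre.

ΔE = 46 m

Δφ = -33.7985° − -33.8007° = +0.0022°; Δλ = 118.4193° − 118.4188° = +0.0005°.
1° of latitude = 3600 × 30.90 = 111240 m.
ΔN = Δφ × 111240 = 244.7 m; ΔE = Δλ × 111240 × cos(-33.8007°) = +0.0005 × 111240 × 0.830978 = 46.2 m.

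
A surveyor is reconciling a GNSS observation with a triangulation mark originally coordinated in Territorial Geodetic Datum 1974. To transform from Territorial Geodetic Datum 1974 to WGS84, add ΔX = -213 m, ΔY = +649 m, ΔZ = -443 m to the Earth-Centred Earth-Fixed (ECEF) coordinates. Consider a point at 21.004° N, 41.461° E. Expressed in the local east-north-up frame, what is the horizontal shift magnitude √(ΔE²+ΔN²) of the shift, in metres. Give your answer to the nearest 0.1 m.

808.8 m

At φ = 21.004°, λ = 41.461°: sin φ = 0.358433, cos φ = 0.933555, sin λ = 0.662110, cos λ = 0.749407.
ΔE = −sin λ·ΔX + cos λ·ΔY = −(0.662110)·(-213) + (0.749407)·(649) = 627.39 m.
ΔN = −sin φ cos λ·ΔX − sin φ sin λ·ΔY + cos φ·ΔZ = −(0.358433)(0.749407)(-213) − (0.358433)(0.662110)(649) + (0.933555)(-443) = -510.37 m.
Horizontal magnitude = √(ΔE² + ΔN²) = √(627.39² + (-510.37)²) = 808.77 m.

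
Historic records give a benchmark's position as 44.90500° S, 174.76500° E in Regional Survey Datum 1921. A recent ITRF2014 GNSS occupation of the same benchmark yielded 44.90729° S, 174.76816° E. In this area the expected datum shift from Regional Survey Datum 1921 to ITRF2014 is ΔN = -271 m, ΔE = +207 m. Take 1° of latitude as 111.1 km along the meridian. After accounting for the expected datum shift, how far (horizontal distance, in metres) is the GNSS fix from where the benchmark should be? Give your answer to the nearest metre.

Observed coordinate differences: Δφ = -0.00229°, Δλ = +0.00316°.
Converting to metres (1° lat = 111100 m, cos φ = 0.708278): observed ΔN = -254.4 m, observed ΔE = 248.7 m.
Subtracting the expected shift leaves a residual of -254.4 − (-271) = 16.6 m north and 248.7 − (207) = 41.7 m east.
Residual distance = √(16.6² + 41.7²) = 44.8 m.

45 m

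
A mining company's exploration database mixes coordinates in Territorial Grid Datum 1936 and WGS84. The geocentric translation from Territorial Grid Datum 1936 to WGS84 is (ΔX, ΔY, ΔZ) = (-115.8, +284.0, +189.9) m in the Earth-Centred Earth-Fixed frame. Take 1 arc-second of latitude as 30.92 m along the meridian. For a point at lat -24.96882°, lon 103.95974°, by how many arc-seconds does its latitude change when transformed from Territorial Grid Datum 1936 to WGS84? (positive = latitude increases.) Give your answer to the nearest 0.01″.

Δφ = 9.71″

sin φ = -0.422125, cos φ = 0.906538, sin λ = 0.970465, cos λ = -0.241240.
North component: ΔN = −sin φ cos λ·ΔX − sin φ sin λ·ΔY + cos φ·ΔZ = −(-0.422125)(-0.241240)(-115.8) − (-0.422125)(0.970465)(284.0) + (0.906538)(189.9) = 300.29 m.
1° of latitude spans 3600 × 30.92 = 111312 m, so Δφ = 300.29 / 111312 × 3600 = 9.712″.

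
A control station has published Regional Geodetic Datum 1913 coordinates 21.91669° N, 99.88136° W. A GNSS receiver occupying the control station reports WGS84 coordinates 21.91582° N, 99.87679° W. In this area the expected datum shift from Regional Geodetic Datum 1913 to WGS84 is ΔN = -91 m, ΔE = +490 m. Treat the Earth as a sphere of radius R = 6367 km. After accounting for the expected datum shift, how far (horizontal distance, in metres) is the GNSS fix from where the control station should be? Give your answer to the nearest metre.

20 m

Observed coordinate differences: Δφ = -0.00087°, Δλ = +0.00457°.
Converting to metres (1° lat = 111125 m, cos φ = 0.927728): observed ΔN = -96.7 m, observed ΔE = 471.1 m.
Subtracting the expected shift leaves a residual of -96.7 − (-91) = -5.7 m north and 471.1 − (490) = -18.9 m east.
Residual distance = √((-5.7)² + (-18.9)²) = 19.7 m.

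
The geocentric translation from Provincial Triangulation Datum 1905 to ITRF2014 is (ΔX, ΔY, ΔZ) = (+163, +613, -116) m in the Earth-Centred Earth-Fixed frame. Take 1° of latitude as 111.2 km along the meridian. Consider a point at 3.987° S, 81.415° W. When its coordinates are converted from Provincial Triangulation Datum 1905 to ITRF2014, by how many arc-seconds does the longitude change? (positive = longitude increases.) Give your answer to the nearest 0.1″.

sin φ = -0.069530, cos φ = 0.997580, sin λ = -0.988795, cos λ = 0.149276.
East component: ΔE = −sin λ·ΔX + cos λ·ΔY = −(-0.988795)(163) + (0.149276)(613) = 252.68 m.
1° of latitude spans 111200 m; at latitude φ, 1° of longitude spans that × cos φ = 110930.9 m, so Δλ = 252.68 / 110930.9 × 3600 = 8.200″.

Δλ = 8.2″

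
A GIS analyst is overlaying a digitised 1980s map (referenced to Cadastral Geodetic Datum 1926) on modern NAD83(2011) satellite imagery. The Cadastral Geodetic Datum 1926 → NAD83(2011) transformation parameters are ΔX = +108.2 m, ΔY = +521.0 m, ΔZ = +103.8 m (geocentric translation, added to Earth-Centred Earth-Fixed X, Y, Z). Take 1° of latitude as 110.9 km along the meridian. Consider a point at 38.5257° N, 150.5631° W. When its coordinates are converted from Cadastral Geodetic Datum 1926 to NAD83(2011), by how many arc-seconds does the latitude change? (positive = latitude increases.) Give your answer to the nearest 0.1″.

Δφ = 9.7″

sin φ = 0.622866, cos φ = 0.782329, sin λ = -0.491465, cos λ = -0.870897.
North component: ΔN = −sin φ cos λ·ΔX − sin φ sin λ·ΔY + cos φ·ΔZ = −(0.622866)(-0.870897)(108.2) − (0.622866)(-0.491465)(521.0) + (0.782329)(103.8) = 299.39 m.
1° of latitude spans 110900 m, so Δφ = 299.39 / 110900 × 3600 = 9.719″.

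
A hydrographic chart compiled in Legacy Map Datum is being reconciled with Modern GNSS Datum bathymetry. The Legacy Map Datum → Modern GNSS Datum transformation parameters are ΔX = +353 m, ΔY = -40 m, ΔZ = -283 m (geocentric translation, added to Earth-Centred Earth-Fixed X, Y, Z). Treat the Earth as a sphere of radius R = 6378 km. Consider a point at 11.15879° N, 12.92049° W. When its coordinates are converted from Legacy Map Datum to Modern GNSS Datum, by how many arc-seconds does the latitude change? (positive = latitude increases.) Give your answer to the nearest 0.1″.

Δφ = -11.2″

sin φ = 0.193529, cos φ = 0.981095, sin λ = -0.223599, cos λ = 0.974681.
North component: ΔN = −sin φ cos λ·ΔX − sin φ sin λ·ΔY + cos φ·ΔZ = −(0.193529)(0.974681)(353) − (0.193529)(-0.223599)(-40) + (0.981095)(-283) = -345.97 m.
1° of latitude spans πR/180 = 111317 m, so Δφ = -345.97 / 111317 × 3600 = -11.189″.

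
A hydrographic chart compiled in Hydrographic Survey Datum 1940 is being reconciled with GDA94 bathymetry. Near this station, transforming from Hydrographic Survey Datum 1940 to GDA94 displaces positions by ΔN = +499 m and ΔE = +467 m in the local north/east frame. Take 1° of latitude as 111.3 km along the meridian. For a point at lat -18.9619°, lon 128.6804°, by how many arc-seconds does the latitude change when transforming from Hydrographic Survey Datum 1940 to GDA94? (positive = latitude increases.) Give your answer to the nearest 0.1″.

1° of latitude = 111.3 km, so Δφ = 499.0 / 111300 = 0.0044834° = 16.140″.

Δφ = 16.1″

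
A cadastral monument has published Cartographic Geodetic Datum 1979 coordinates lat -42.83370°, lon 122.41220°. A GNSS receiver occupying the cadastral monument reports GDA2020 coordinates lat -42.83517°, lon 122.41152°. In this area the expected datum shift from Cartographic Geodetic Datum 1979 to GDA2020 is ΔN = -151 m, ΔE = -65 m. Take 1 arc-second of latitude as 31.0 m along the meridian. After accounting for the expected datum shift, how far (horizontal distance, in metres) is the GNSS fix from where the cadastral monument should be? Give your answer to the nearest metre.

Observed coordinate differences: Δφ = -0.00147°, Δλ = -0.00068°.
Converting to metres (1° lat = 111600 m, cos φ = 0.733330): observed ΔN = -164.1 m, observed ΔE = -55.7 m.
Subtracting the expected shift leaves a residual of -164.1 − (-151) = -13.1 m north and -55.7 − (-65) = 9.3 m east.
Residual distance = √((-13.1)² + 9.3²) = 16.1 m.

16 m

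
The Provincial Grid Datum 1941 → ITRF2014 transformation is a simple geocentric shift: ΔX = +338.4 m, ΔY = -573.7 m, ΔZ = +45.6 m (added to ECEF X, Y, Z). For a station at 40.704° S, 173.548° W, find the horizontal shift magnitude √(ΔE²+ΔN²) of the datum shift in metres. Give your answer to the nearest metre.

625 m

The local east axis at (φ, λ) is (−sin λ, cos λ, 0), so ΔE = −sin(-173.548°)·338.4 + cos(-173.548°)·(-573.7) = 608.09 m.
The local north axis is (−sin φ cos λ, −sin φ sin λ, cos φ), giving ΔN = -219.290 + 42.042 + 34.569 = -142.68 m.
Horizontal magnitude = √(ΔE² + ΔN²) = √(608.09² + (-142.68)²) = 624.61 m.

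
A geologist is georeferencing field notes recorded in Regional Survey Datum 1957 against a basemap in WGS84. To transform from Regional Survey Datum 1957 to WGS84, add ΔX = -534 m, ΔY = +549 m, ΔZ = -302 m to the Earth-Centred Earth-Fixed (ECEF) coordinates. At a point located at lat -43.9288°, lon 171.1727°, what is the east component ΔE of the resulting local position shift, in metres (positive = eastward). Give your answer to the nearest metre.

The local east axis at (φ, λ) is (−sin λ, cos λ, 0), so ΔE = −sin(171.1727°)·(-534) + cos(171.1727°)·549 = -460.55 m.

ΔE = -461 m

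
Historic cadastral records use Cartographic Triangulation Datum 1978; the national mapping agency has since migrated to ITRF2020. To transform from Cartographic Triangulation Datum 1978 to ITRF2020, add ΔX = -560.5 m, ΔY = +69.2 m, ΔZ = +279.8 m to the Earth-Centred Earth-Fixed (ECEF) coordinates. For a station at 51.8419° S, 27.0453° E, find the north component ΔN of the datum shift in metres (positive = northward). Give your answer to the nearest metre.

At φ = -51.8419°, λ = 27.0453°: sin φ = -0.786309, cos φ = 0.617834, sin λ = 0.454695, cos λ = 0.890647.
ΔN = −sin φ cos λ·ΔX − sin φ sin λ·ΔY + cos φ·ΔZ = −(-0.786309)(0.890647)(-560.5) − (-0.786309)(0.454695)(69.2) + (0.617834)(279.8) = -194.92 m.

ΔN = -195 m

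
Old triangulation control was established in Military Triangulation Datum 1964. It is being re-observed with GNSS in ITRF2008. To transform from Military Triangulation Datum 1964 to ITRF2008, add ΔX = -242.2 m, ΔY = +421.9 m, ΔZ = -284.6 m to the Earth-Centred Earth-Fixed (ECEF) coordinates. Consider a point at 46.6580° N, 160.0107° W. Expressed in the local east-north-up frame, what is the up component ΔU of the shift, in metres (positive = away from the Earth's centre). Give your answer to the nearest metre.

The local up (radial) axis is (cos φ cos λ, cos φ sin λ, sin φ), giving ΔU = 156.220 − 98.989 − 206.981 = -149.75 m.

ΔU = -150 m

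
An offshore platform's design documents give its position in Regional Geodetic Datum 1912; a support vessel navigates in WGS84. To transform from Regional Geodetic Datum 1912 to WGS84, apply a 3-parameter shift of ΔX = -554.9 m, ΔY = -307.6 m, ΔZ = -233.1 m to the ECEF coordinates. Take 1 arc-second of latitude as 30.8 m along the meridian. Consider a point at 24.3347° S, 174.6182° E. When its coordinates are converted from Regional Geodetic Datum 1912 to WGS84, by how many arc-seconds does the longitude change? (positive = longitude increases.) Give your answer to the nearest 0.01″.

Δλ = 12.77″

sin φ = -0.412066, cos φ = 0.911154, sin λ = 0.093792, cos λ = -0.995592.
East component: ΔE = −sin λ·ΔX + cos λ·ΔY = −(0.093792)(-554.9) + (-0.995592)(-307.6) = 358.29 m.
1° of latitude spans 3600 × 30.80 = 110880 m; at latitude φ, 1° of longitude spans that × cos φ = 101028.7 m, so Δλ = 358.29 / 101028.7 × 3600 = 12.767″.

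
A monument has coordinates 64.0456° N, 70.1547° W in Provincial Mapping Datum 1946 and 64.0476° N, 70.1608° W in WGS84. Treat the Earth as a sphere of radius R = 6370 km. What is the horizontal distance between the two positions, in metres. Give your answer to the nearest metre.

Δφ = 64.0476° − 64.0456° = +0.0020°; Δλ = -70.1608° − -70.1547° = -0.0061°.
1° along a meridian = πR/180 = 111177 m.
ΔN = Δφ × 111177 = 222.4 m; ΔE = Δλ × 111177 × cos(64.0456°) = -0.0061 × 111177 × 0.437656 = -296.8 m.
Distance = √(ΔE² + ΔN²) = √((-296.8)² + 222.4²) = 370.9 m.

371 m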